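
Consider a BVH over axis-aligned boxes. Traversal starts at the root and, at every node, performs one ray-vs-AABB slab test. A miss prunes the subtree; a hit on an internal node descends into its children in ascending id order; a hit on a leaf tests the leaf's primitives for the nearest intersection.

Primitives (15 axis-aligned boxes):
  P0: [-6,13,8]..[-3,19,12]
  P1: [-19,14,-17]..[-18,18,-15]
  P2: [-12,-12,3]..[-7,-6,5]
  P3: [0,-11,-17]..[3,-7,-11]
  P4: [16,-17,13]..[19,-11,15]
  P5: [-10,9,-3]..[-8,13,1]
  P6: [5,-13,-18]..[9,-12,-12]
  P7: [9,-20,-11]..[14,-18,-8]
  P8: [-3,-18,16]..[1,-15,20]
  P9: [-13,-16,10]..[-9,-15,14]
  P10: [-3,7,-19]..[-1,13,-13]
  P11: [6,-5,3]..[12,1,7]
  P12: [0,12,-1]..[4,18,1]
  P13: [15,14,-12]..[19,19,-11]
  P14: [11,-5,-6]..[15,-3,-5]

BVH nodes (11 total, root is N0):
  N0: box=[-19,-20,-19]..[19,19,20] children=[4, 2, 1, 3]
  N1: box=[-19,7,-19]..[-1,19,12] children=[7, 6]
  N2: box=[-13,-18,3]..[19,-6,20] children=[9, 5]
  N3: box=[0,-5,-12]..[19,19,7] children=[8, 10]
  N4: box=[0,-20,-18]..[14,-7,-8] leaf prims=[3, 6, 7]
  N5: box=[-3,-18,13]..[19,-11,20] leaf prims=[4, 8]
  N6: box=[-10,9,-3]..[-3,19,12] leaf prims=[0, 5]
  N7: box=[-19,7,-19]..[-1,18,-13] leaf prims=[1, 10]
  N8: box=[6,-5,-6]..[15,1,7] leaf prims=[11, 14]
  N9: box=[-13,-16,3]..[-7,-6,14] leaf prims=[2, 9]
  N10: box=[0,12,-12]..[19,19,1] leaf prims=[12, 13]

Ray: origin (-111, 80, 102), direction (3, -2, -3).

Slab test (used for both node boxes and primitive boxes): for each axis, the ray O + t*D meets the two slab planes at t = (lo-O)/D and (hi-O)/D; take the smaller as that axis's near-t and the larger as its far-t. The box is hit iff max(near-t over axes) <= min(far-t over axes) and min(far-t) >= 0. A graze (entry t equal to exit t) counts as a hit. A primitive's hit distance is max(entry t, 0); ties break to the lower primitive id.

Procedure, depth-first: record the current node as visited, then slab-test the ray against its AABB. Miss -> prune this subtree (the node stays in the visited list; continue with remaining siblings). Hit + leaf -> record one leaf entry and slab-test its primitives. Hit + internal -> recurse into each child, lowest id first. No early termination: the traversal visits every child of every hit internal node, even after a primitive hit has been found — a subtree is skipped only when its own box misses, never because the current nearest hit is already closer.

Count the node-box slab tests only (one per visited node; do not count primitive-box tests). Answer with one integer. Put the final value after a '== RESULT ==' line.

Trace the traversal:
N0 x:[92/3,130/3] y:[61/2,50] z:[82/3,121/3] -> hit [92/3,121/3], descend [1, 2, 3, 4]
  N1 x:[92/3,110/3] y:[61/2,73/2] z:[30,121/3] -> hit [92/3,73/2], descend [6, 7]
    N6 x:[101/3,36] y:[61/2,71/2] z:[30,35] -> hit [101/3,35] leaf, test {P0(miss), P5@t=101/3}
    N7 x:[92/3,110/3] y:[31,73/2] z:[115/3,121/3] -> miss, prune
  N2 x:[98/3,130/3] y:[43,49] z:[82/3,33] -> miss, prune
  N3 x:[37,130/3] y:[61/2,85/2] z:[95/3,38] -> hit [37,38], descend [8, 10]
    N8 x:[39,42] y:[79/2,85/2] z:[95/3,36] -> miss, prune
    N10 x:[37,130/3] y:[61/2,34] z:[101/3,38] -> miss, prune
  N4 x:[37,125/3] y:[87/2,50] z:[110/3,40] -> miss, prune

9 AABB tests over nodes [0, 1, 6, 7, 2, 3, 8, 10, 4]; 1 leaf entered; closest P5.

== RESULT ==
9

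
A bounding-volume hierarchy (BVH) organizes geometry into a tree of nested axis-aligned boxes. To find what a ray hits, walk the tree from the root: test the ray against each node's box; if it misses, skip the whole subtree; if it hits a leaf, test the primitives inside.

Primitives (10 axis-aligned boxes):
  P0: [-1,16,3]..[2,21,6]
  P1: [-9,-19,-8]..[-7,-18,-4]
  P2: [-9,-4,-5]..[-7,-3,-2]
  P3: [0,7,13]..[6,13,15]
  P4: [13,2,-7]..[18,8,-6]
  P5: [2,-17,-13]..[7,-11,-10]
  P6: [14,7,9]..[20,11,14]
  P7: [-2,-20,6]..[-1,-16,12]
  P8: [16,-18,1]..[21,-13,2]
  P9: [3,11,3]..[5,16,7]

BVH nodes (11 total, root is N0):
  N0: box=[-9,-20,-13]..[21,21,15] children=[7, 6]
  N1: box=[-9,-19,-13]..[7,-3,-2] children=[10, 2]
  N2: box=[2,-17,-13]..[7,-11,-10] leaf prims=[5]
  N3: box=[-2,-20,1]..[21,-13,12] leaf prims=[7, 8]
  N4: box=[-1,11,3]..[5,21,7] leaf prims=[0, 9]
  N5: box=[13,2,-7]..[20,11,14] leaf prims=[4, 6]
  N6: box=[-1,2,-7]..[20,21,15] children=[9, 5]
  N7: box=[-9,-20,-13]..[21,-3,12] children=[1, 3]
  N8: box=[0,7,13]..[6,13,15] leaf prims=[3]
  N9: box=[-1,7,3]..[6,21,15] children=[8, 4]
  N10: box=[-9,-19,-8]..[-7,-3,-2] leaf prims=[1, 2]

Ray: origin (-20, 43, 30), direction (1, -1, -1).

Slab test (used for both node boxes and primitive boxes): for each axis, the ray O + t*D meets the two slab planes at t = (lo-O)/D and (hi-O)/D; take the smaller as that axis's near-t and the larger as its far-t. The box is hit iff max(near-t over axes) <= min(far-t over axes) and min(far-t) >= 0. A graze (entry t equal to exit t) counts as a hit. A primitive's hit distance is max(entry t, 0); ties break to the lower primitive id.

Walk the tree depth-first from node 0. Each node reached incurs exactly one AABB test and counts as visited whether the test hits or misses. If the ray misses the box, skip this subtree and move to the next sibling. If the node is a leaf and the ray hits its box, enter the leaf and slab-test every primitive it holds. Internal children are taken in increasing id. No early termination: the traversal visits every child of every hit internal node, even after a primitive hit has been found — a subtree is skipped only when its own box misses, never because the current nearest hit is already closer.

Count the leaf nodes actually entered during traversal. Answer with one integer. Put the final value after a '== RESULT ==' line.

Walk:
N0 x:[11,41] y:[22,63] z:[15,43] -> hit [22,41], descend [6, 7]
  N6 x:[19,40] y:[22,41] z:[15,37] -> hit [22,37], descend [5, 9]
    N5 x:[33,40] y:[32,41] z:[16,37] -> hit [33,37] leaf, test {P4@t=36, P6(miss)}
    N9 x:[19,26] y:[22,36] z:[15,27] -> hit [22,26], descend [4, 8]
      N4 x:[19,25] y:[22,32] z:[23,27] -> hit [23,25] leaf, test {P0(miss), P9(miss)}
      N8 x:[20,26] y:[30,36] z:[15,17] -> miss, prune
  N7 x:[11,41] y:[46,63] z:[18,43] -> miss, prune

Summary -> nodes [0, 6, 5, 9, 4, 8, 7]; box-tests=7; leaf-entries=2; first=P4

== RESULT ==
2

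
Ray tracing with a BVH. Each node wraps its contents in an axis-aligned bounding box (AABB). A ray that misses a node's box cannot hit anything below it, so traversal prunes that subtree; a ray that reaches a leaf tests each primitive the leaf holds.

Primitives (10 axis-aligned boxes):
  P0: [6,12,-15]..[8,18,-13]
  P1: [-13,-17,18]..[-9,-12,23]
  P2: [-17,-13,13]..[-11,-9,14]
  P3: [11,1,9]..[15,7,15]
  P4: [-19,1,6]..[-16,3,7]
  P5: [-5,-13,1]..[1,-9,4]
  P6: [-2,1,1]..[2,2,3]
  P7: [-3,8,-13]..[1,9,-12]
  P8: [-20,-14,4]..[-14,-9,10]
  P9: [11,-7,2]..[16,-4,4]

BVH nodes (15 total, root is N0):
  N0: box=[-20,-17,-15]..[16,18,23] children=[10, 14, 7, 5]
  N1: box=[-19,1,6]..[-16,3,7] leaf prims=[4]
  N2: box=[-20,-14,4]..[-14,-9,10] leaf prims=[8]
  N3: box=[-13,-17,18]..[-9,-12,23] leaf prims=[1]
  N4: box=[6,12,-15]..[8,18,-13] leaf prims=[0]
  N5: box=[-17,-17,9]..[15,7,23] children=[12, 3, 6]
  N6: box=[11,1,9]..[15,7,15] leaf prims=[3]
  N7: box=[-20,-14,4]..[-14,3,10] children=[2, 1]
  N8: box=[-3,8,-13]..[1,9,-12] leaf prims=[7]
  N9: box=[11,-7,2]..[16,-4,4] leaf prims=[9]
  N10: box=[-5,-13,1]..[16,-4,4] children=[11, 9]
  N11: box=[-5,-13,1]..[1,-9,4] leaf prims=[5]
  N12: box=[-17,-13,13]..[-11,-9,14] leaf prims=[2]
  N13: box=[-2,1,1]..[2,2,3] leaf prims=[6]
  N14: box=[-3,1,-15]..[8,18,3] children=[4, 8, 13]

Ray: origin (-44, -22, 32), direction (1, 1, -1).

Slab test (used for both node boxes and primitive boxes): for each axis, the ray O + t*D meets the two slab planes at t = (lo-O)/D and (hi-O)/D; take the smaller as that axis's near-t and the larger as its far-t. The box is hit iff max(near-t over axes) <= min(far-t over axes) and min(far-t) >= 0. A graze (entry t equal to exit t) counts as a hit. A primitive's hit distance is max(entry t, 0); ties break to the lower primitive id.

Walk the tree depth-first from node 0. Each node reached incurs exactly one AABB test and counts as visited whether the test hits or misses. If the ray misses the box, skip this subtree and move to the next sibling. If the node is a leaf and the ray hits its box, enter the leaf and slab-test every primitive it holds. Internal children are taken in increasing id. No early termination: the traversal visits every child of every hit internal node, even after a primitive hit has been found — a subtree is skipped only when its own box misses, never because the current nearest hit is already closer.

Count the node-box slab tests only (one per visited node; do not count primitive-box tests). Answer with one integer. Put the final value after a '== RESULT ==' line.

Trace the traversal:
N0 x:[24,60] y:[5,40] z:[9,47] -> hit [24,40], descend [5, 7, 10, 14]
  N5 x:[27,59] y:[5,29] z:[9,23] -> miss, prune
  N7 x:[24,30] y:[8,25] z:[22,28] -> hit [24,25], descend [1, 2]
    N1 x:[25,28] y:[23,25] z:[25,26] -> hit [25,25] leaf, test {P4@t=25}
    N2 x:[24,30] y:[8,13] z:[22,28] -> miss, prune
  N10 x:[39,60] y:[9,18] z:[28,31] -> miss, prune
  N14 x:[41,52] y:[23,40] z:[29,47] -> miss, prune

Summary -> nodes [0, 5, 7, 1, 2, 10, 14]; box-tests=7; leaf-entries=1; first=P4

== RESULT ==
7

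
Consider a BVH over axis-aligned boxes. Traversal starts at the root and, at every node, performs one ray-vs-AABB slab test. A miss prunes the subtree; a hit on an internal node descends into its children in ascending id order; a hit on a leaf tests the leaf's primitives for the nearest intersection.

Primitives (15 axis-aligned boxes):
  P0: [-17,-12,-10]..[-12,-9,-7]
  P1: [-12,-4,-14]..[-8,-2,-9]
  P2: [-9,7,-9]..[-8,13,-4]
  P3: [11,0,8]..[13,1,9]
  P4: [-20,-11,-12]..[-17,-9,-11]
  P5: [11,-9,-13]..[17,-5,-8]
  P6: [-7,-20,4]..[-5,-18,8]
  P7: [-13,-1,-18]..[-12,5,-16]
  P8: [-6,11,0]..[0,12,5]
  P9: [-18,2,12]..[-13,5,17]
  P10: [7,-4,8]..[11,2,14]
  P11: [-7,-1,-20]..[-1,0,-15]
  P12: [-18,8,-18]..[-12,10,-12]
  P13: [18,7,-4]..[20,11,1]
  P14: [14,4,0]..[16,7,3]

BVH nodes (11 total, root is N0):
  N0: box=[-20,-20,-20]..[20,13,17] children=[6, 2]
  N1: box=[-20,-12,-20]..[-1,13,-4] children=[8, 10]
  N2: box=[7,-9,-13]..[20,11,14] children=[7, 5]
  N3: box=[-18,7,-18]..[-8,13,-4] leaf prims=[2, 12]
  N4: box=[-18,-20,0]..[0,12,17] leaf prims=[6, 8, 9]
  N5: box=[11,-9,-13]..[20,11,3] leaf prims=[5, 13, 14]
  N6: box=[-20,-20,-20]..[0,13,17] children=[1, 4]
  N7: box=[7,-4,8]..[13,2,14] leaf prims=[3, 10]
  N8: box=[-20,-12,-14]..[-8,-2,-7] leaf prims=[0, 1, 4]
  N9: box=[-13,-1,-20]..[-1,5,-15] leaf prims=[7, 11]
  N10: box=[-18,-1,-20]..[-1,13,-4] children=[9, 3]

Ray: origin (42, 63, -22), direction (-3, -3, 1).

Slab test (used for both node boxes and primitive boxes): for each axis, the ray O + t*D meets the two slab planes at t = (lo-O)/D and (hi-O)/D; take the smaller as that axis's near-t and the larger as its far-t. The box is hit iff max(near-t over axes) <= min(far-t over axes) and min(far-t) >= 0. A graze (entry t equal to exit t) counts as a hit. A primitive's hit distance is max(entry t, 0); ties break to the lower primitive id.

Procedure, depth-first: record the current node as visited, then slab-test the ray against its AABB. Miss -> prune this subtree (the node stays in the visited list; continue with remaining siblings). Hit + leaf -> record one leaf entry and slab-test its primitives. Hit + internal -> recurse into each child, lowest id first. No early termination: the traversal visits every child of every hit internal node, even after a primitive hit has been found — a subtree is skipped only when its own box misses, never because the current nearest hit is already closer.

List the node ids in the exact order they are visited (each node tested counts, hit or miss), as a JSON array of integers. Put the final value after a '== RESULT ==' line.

Walk:
N0 x:[22/3,62/3] y:[50/3,83/3] z:[2,39] -> hit [50/3,62/3], descend [2, 6]
  N2 x:[22/3,35/3] y:[52/3,24] z:[9,36] -> miss, prune
  N6 x:[14,62/3] y:[50/3,83/3] z:[2,39] -> hit [50/3,62/3], descend [1, 4]
    N1 x:[43/3,62/3] y:[50/3,25] z:[2,18] -> hit [50/3,18], descend [8, 10]
      N8 x:[50/3,62/3] y:[65/3,25] z:[8,15] -> miss, prune
      N10 x:[43/3,20] y:[50/3,64/3] z:[2,18] -> hit [50/3,18], descend [3, 9]
        N3 x:[50/3,20] y:[50/3,56/3] z:[4,18] -> hit [50/3,18] leaf, test {P2@t=50/3, P12(miss)}
        N9 x:[43/3,55/3] y:[58/3,64/3] z:[2,7] -> miss, prune
    N4 x:[14,20] y:[17,83/3] z:[22,39] -> miss, prune

Visited [0, 2, 6, 1, 8, 10, 3, 9, 4]. Tests: 9 box, 1 leaf. Nearest: P2.

== RESULT ==
[0, 2, 6, 1, 8, 10, 3, 9, 4]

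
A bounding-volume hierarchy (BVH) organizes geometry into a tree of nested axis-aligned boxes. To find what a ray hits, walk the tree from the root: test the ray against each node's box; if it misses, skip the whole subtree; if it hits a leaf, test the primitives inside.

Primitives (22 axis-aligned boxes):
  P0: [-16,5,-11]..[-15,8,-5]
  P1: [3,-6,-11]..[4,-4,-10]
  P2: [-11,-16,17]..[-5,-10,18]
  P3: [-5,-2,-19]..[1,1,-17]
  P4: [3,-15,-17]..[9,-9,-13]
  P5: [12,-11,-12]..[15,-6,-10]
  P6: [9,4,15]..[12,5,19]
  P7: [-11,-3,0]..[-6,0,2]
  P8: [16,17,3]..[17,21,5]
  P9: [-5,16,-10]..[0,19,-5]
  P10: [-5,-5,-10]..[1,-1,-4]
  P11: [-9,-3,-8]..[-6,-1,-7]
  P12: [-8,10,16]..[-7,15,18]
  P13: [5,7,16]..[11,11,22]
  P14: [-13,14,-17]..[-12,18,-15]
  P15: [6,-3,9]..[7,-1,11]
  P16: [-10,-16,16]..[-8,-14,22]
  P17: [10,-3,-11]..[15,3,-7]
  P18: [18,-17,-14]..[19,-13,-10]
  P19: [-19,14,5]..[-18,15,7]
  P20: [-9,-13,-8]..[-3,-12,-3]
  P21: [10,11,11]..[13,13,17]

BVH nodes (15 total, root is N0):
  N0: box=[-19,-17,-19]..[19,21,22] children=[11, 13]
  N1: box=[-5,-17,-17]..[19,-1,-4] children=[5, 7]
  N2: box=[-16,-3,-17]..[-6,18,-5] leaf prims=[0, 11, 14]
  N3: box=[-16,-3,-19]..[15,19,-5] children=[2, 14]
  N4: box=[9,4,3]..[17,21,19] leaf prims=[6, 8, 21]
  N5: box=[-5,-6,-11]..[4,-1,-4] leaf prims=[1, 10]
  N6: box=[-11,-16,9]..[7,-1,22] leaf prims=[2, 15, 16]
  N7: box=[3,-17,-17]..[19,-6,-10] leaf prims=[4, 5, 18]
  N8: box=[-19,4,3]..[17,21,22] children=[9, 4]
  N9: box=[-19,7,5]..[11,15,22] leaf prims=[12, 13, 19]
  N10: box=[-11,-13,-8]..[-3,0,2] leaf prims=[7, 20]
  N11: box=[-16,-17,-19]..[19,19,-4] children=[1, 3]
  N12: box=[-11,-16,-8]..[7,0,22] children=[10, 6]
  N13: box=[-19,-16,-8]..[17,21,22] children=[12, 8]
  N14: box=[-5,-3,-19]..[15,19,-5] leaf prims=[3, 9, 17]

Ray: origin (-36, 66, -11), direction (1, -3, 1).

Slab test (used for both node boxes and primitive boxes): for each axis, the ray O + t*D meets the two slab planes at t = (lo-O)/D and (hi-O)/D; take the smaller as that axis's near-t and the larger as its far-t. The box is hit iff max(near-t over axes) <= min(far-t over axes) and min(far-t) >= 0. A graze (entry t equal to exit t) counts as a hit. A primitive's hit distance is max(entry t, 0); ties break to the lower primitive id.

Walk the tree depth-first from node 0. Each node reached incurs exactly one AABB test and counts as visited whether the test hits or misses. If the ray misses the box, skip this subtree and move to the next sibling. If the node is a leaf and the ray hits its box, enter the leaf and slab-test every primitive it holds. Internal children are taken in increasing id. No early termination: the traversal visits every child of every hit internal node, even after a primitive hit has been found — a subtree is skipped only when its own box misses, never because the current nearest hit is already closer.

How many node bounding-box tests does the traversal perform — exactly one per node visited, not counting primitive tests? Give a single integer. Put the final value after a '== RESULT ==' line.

Walk:
N0 x:[17,55] y:[15,83/3] z:[-8,33] -> hit [17,83/3], descend [11, 13]
  N11 x:[20,55] y:[47/3,83/3] z:[-8,7] -> miss, prune
  N13 x:[17,53] y:[15,82/3] z:[3,33] -> hit [17,82/3], descend [8, 12]
    N8 x:[17,53] y:[15,62/3] z:[14,33] -> hit [17,62/3], descend [4, 9]
      N4 x:[45,53] y:[15,62/3] z:[14,30] -> miss, prune
      N9 x:[17,47] y:[17,59/3] z:[16,33] -> hit [17,59/3] leaf, test {P12(miss), P13(miss), P19@t=17}
    N12 x:[25,43] y:[22,82/3] z:[3,33] -> hit [25,82/3], descend [6, 10]
      N6 x:[25,43] y:[67/3,82/3] z:[20,33] -> hit [25,82/3] leaf, test {P2(miss), P15(miss), P16@t=27}
      N10 x:[25,33] y:[22,79/3] z:[3,13] -> miss, prune

order=[0, 11, 13, 8, 4, 9, 12, 6, 10]  |boxes|=9  |leaves|=2  hit=P19

== RESULT ==
9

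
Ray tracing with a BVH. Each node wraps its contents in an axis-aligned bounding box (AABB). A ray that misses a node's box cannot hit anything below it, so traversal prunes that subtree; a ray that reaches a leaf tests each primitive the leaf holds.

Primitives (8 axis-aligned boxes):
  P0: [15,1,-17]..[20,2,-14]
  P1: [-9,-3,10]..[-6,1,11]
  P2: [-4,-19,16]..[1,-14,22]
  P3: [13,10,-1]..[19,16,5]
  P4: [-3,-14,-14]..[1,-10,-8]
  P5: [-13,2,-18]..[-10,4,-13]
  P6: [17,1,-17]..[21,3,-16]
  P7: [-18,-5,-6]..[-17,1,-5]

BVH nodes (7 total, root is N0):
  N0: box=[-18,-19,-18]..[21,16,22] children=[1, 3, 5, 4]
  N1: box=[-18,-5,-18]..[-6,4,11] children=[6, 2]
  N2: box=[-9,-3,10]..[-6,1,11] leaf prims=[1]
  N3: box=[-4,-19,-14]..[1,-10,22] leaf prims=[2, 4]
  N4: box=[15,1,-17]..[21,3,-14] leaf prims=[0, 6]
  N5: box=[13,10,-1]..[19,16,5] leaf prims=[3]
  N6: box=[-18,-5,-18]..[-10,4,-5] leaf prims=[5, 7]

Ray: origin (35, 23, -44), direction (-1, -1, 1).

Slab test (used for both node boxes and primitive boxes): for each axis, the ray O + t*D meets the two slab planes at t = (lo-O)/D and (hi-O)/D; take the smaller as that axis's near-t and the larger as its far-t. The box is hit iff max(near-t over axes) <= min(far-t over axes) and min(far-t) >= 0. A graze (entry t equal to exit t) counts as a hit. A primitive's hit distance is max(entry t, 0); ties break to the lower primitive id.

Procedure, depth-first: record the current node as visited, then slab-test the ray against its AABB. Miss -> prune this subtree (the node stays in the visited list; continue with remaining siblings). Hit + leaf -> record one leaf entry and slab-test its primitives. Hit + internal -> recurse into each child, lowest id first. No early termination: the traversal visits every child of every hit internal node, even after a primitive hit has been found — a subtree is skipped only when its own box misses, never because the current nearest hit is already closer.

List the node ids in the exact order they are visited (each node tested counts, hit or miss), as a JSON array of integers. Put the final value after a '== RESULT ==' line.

Traverse from the root:
N0 x:[14,53] y:[7,42] z:[26,66] -> hit [26,42], descend [1, 3, 4, 5]
  N1 x:[41,53] y:[19,28] z:[26,55] -> miss, prune
  N3 x:[34,39] y:[33,42] z:[30,66] -> hit [34,39] leaf, test {P2(miss), P4@t=34}
  N4 x:[14,20] y:[20,22] z:[27,30] -> miss, prune
  N5 x:[16,22] y:[7,13] z:[43,49] -> miss, prune

5 AABB tests over nodes [0, 1, 3, 4, 5]; 1 leaf entered; closest P4.

== RESULT ==
[0, 1, 3, 4, 5]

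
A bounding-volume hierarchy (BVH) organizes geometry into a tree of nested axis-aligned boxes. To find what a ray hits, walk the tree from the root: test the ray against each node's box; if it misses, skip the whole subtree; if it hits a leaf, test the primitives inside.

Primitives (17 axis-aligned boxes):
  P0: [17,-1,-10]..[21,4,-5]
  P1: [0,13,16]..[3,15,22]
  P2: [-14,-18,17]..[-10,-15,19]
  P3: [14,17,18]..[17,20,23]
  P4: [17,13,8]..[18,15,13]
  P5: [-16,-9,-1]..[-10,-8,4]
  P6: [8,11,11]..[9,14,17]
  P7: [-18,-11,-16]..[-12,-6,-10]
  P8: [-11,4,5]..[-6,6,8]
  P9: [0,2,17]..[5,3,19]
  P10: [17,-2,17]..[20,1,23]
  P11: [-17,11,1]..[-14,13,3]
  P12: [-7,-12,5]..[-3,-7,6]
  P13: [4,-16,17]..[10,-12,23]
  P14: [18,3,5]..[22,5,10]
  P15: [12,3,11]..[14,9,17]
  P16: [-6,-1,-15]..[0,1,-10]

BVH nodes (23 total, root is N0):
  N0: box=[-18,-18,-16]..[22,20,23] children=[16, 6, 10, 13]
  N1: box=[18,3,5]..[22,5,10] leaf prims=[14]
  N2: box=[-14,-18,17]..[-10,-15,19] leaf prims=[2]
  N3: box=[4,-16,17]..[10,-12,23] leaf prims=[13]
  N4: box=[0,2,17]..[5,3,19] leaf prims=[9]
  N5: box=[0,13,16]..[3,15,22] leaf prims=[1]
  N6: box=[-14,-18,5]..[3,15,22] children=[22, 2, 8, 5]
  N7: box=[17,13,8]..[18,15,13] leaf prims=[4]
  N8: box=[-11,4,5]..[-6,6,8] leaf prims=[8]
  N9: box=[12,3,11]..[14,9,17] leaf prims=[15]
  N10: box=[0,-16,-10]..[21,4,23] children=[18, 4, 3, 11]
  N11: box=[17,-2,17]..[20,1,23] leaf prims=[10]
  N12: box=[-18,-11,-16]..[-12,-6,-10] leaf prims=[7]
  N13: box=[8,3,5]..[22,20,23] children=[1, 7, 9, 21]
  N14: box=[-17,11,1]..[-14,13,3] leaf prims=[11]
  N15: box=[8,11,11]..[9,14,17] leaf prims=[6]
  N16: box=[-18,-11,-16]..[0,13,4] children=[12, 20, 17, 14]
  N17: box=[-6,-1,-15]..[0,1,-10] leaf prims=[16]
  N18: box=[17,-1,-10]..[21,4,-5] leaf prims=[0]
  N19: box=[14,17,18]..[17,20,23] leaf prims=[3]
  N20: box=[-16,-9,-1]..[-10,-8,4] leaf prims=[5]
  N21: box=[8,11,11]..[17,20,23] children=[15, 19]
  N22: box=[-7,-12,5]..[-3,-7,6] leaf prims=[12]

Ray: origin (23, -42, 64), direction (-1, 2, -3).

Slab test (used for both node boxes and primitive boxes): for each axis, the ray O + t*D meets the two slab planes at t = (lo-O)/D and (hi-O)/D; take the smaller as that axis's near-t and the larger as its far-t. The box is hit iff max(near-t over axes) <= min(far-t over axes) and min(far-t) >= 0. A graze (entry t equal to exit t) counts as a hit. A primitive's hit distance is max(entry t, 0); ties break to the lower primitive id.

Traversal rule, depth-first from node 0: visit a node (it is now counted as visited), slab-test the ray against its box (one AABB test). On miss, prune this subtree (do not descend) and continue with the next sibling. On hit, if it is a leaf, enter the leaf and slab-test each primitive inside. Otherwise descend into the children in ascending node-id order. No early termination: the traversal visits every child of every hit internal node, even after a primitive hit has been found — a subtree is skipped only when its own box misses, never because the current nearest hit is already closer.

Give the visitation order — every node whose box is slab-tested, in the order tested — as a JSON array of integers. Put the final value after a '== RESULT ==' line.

Walk:
N0 x:[1,41] y:[12,31] z:[41/3,80/3] -> hit [41/3,80/3], descend [6, 10, 13, 16]
  N6 x:[20,37] y:[12,57/2] z:[14,59/3] -> miss, prune
  N10 x:[2,23] y:[13,23] z:[41/3,74/3] -> hit [41/3,23], descend [3, 4, 11, 18]
    N3 x:[13,19] y:[13,15] z:[41/3,47/3] -> hit [41/3,15] leaf, test {P13@t=41/3}
    N4 x:[18,23] y:[22,45/2] z:[15,47/3] -> miss, prune
    N11 x:[3,6] y:[20,43/2] z:[41/3,47/3] -> miss, prune
    N18 x:[2,6] y:[41/2,23] z:[23,74/3] -> miss, prune
  N13 x:[1,15] y:[45/2,31] z:[41/3,59/3] -> miss, prune
  N16 x:[23,41] y:[31/2,55/2] z:[20,80/3] -> hit [23,80/3], descend [12, 14, 17, 20]
    N12 x:[35,41] y:[31/2,18] z:[74/3,80/3] -> miss, prune
    N14 x:[37,40] y:[53/2,55/2] z:[61/3,21] -> miss, prune
    N17 x:[23,29] y:[41/2,43/2] z:[74/3,79/3] -> miss, prune
    N20 x:[33,39] y:[33/2,17] z:[20,65/3] -> miss, prune

Summary -> nodes [0, 6, 10, 3, 4, 11, 18, 13, 16, 12, 14, 17, 20]; box-tests=13; leaf-entries=1; first=P13

== RESULT ==
[0, 6, 10, 3, 4, 11, 18, 13, 16, 12, 14, 17, 20]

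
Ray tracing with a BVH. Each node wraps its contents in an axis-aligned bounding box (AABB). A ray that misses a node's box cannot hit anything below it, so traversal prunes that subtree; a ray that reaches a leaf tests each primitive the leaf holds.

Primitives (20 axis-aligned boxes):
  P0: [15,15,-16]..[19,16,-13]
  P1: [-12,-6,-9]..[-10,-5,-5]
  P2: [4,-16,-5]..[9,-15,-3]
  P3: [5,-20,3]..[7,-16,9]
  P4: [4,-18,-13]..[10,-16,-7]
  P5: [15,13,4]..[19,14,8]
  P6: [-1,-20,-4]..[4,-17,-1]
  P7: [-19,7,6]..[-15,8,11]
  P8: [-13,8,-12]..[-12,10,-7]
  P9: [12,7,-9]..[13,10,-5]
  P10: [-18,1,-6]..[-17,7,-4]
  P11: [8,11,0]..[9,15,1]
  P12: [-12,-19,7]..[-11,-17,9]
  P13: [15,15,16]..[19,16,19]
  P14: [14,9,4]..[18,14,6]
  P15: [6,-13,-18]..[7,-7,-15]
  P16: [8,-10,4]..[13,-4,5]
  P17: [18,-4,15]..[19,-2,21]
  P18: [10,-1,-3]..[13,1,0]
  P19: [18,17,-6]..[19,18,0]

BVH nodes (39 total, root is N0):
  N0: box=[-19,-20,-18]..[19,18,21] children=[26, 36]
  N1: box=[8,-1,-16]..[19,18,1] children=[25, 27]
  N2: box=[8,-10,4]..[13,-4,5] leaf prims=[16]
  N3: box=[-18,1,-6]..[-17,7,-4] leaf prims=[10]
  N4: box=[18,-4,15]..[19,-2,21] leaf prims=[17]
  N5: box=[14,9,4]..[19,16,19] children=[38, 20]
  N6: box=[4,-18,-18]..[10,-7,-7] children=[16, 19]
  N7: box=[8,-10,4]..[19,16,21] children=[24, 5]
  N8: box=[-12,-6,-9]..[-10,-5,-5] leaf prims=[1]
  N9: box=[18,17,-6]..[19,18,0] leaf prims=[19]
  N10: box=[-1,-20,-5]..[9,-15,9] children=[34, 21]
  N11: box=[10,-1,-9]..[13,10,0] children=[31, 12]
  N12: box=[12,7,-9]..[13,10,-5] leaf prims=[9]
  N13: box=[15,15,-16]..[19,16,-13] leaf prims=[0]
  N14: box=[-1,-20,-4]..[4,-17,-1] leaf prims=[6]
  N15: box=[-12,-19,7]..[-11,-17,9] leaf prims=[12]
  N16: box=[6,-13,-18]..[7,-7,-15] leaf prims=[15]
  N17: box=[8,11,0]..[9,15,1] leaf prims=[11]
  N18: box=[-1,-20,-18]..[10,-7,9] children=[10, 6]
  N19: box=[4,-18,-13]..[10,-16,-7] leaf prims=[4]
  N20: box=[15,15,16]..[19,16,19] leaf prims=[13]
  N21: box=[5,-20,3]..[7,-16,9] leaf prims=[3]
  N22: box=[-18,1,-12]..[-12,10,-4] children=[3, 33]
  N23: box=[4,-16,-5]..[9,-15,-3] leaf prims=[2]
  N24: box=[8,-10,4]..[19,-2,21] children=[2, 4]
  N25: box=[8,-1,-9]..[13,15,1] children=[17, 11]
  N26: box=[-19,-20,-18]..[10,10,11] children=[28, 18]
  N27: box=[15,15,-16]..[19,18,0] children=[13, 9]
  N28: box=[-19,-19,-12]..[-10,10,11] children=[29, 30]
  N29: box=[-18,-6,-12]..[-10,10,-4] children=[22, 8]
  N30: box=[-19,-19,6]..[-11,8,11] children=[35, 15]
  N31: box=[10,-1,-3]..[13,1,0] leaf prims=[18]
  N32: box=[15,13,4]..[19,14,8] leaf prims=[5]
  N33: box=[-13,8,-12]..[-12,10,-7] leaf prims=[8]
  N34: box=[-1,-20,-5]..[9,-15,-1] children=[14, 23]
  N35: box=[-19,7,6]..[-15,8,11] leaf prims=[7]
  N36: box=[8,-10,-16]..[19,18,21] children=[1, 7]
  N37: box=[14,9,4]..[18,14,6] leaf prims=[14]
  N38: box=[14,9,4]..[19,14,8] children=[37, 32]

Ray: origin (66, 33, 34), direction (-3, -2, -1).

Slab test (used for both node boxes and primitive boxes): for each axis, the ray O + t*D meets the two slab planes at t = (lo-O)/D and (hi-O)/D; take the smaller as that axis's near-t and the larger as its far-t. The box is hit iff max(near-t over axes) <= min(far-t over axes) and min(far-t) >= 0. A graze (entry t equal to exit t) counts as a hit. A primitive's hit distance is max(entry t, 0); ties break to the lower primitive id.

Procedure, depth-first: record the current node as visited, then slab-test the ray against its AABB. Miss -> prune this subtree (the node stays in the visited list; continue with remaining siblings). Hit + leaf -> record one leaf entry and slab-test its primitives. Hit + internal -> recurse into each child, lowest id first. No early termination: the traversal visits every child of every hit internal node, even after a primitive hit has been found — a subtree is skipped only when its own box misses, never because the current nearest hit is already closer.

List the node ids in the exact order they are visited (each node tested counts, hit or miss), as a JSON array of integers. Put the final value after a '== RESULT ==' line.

Walk:
N0 x:[47/3,85/3] y:[15/2,53/2] z:[13,52] -> hit [47/3,53/2], descend [26, 36]
  N26 x:[56/3,85/3] y:[23/2,53/2] z:[23,52] -> hit [23,53/2], descend [18, 28]
    N18 x:[56/3,67/3] y:[20,53/2] z:[25,52] -> miss, prune
    N28 x:[76/3,85/3] y:[23/2,26] z:[23,46] -> hit [76/3,26], descend [29, 30]
      N29 x:[76/3,28] y:[23/2,39/2] z:[38,46] -> miss, prune
      N30 x:[77/3,85/3] y:[25/2,26] z:[23,28] -> hit [77/3,26], descend [15, 35]
        N15 x:[77/3,26] y:[25,26] z:[25,27] -> hit [77/3,26] leaf, test {P12@t=77/3}
        N35 x:[27,85/3] y:[25/2,13] z:[23,28] -> miss, prune
  N36 x:[47/3,58/3] y:[15/2,43/2] z:[13,50] -> hit [47/3,58/3], descend [1, 7]
    N1 x:[47/3,58/3] y:[15/2,17] z:[33,50] -> miss, prune
    N7 x:[47/3,58/3] y:[17/2,43/2] z:[13,30] -> hit [47/3,58/3], descend [5, 24]
      N5 x:[47/3,52/3] y:[17/2,12] z:[15,30] -> miss, prune
      N24 x:[47/3,58/3] y:[35/2,43/2] z:[13,30] -> hit [35/2,58/3], descend [2, 4]
        N2 x:[53/3,58/3] y:[37/2,43/2] z:[29,30] -> miss, prune
        N4 x:[47/3,16] y:[35/2,37/2] z:[13,19] -> miss, prune

15 AABB tests over nodes [0, 26, 18, 28, 29, 30, 15, 35, 36, 1, 7, 5, 24, 2, 4]; 1 leaf entered; closest P12.

== RESULT ==
[0, 26, 18, 28, 29, 30, 15, 35, 36, 1, 7, 5, 24, 2, 4]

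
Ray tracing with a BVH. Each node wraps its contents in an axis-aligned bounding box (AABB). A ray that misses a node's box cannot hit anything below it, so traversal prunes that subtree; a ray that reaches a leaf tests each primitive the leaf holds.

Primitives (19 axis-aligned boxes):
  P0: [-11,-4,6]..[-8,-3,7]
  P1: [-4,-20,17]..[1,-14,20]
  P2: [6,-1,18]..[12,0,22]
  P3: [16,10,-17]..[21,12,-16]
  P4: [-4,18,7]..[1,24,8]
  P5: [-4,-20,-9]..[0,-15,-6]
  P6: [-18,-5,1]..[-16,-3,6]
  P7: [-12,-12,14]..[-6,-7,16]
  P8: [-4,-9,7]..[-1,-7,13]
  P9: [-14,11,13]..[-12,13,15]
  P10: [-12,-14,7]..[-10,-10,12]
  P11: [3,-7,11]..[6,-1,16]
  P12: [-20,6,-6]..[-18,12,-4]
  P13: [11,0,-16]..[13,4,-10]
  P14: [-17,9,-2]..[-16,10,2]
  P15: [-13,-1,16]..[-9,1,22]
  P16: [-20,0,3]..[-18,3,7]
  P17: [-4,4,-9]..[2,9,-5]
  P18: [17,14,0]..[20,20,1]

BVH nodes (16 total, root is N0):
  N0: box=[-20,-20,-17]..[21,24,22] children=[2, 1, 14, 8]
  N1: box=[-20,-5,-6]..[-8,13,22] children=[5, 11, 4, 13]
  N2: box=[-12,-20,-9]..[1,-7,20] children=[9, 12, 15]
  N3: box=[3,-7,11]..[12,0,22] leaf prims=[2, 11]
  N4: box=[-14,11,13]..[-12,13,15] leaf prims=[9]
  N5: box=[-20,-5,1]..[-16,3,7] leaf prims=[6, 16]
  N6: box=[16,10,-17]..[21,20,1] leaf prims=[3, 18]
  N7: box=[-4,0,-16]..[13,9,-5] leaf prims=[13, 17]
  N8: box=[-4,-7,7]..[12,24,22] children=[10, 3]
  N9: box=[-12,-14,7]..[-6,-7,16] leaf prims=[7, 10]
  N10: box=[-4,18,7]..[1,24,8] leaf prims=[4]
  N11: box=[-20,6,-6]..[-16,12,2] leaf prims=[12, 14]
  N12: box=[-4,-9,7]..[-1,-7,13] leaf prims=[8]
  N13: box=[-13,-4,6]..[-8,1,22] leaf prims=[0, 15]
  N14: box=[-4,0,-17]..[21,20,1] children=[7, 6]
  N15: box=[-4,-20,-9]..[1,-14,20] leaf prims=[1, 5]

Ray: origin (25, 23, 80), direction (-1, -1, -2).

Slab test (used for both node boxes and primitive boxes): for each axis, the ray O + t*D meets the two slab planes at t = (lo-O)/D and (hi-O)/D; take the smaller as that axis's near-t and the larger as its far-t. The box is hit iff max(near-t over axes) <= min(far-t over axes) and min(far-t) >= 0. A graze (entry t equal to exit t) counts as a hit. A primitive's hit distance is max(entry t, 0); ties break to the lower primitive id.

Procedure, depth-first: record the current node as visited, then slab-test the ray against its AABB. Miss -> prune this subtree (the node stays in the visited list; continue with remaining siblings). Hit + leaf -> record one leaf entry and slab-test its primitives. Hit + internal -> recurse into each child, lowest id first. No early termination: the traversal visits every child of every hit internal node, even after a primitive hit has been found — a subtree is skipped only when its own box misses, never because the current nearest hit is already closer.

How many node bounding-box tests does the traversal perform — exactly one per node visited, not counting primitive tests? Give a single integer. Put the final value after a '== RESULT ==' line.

Trace the traversal:
N0 x:[4,45] y:[-1,43] z:[29,97/2] -> hit [29,43], descend [1, 2, 8, 14]
  N1 x:[33,45] y:[10,28] z:[29,43] -> miss, prune
  N2 x:[24,37] y:[30,43] z:[30,89/2] -> hit [30,37], descend [9, 12, 15]
    N9 x:[31,37] y:[30,37] z:[32,73/2] -> hit [32,73/2] leaf, test {P7@t=32, P10@t=35}
    N12 x:[26,29] y:[30,32] z:[67/2,73/2] -> miss, prune
    N15 x:[24,29] y:[37,43] z:[30,89/2] -> miss, prune
  N8 x:[13,29] y:[-1,30] z:[29,73/2] -> hit [29,29], descend [3, 10]
    N3 x:[13,22] y:[23,30] z:[29,69/2] -> miss, prune
    N10 x:[24,29] y:[-1,5] z:[36,73/2] -> miss, prune
  N14 x:[4,29] y:[3,23] z:[79/2,97/2] -> miss, prune

Summary -> nodes [0, 1, 2, 9, 12, 15, 8, 3, 10, 14]; box-tests=10; leaf-entries=1; first=P7

== RESULT ==
10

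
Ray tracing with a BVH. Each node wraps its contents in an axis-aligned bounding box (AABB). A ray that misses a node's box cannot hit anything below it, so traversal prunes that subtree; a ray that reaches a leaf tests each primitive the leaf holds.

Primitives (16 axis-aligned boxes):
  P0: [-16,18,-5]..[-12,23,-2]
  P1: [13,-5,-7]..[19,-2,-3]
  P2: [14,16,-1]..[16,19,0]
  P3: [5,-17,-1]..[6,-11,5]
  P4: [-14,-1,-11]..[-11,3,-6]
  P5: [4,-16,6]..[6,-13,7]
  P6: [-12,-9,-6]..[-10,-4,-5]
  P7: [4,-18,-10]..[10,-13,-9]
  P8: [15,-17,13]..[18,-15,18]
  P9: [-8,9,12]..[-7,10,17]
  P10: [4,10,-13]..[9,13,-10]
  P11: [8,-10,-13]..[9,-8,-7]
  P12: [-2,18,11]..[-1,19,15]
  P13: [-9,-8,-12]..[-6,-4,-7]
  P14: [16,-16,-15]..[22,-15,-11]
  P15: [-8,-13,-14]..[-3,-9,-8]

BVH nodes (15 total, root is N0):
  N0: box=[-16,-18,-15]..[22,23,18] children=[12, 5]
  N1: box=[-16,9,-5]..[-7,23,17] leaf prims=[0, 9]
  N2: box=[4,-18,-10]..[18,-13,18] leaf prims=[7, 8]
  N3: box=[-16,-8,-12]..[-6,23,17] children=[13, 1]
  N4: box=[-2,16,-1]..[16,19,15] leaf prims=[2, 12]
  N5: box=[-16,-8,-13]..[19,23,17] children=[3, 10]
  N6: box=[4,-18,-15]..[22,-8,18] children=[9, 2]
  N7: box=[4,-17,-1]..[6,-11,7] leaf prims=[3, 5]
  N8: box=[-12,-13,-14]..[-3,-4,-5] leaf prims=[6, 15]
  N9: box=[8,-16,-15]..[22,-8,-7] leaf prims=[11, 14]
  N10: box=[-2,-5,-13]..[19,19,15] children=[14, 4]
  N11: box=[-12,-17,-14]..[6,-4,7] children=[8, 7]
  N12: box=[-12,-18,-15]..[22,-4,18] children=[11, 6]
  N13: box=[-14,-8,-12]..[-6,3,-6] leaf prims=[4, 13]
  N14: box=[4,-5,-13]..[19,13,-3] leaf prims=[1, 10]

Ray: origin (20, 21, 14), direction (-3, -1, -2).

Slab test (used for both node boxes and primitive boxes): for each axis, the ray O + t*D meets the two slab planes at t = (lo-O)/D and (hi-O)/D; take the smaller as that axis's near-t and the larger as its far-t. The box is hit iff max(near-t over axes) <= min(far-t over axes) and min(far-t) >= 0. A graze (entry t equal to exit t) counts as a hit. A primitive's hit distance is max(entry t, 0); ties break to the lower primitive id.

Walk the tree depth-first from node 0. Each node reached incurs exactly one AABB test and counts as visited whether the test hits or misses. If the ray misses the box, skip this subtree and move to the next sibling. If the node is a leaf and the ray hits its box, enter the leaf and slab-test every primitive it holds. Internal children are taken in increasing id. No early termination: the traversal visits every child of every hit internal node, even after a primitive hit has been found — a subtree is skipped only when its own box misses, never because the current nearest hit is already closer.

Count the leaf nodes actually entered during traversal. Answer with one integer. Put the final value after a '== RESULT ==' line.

Trace the traversal:
N0 x:[-2/3,12] y:[-2,39] z:[-2,29/2] -> hit [-2/3,12], descend [5, 12]
  N5 x:[1/3,12] y:[-2,29] z:[-3/2,27/2] -> hit [1/3,12], descend [3, 10]
    N3 x:[26/3,12] y:[-2,29] z:[-3/2,13] -> hit [26/3,12], descend [1, 13]
      N1 x:[9,12] y:[-2,12] z:[-3/2,19/2] -> hit [9,19/2] leaf, test {P0(miss), P9(miss)}
      N13 x:[26/3,34/3] y:[18,29] z:[10,13] -> miss, prune
    N10 x:[1/3,22/3] y:[2,26] z:[-1/2,27/2] -> hit [2,22/3], descend [4, 14]
      N4 x:[4/3,22/3] y:[2,5] z:[-1/2,15/2] -> hit [2,5] leaf, test {P2(miss), P12(miss)}
      N14 x:[1/3,16/3] y:[8,26] z:[17/2,27/2] -> miss, prune
  N12 x:[-2/3,32/3] y:[25,39] z:[-2,29/2] -> miss, prune

Visited [0, 5, 3, 1, 13, 10, 4, 14, 12]. Tests: 9 box, 2 leaf. Nearest: miss.

== RESULT ==
2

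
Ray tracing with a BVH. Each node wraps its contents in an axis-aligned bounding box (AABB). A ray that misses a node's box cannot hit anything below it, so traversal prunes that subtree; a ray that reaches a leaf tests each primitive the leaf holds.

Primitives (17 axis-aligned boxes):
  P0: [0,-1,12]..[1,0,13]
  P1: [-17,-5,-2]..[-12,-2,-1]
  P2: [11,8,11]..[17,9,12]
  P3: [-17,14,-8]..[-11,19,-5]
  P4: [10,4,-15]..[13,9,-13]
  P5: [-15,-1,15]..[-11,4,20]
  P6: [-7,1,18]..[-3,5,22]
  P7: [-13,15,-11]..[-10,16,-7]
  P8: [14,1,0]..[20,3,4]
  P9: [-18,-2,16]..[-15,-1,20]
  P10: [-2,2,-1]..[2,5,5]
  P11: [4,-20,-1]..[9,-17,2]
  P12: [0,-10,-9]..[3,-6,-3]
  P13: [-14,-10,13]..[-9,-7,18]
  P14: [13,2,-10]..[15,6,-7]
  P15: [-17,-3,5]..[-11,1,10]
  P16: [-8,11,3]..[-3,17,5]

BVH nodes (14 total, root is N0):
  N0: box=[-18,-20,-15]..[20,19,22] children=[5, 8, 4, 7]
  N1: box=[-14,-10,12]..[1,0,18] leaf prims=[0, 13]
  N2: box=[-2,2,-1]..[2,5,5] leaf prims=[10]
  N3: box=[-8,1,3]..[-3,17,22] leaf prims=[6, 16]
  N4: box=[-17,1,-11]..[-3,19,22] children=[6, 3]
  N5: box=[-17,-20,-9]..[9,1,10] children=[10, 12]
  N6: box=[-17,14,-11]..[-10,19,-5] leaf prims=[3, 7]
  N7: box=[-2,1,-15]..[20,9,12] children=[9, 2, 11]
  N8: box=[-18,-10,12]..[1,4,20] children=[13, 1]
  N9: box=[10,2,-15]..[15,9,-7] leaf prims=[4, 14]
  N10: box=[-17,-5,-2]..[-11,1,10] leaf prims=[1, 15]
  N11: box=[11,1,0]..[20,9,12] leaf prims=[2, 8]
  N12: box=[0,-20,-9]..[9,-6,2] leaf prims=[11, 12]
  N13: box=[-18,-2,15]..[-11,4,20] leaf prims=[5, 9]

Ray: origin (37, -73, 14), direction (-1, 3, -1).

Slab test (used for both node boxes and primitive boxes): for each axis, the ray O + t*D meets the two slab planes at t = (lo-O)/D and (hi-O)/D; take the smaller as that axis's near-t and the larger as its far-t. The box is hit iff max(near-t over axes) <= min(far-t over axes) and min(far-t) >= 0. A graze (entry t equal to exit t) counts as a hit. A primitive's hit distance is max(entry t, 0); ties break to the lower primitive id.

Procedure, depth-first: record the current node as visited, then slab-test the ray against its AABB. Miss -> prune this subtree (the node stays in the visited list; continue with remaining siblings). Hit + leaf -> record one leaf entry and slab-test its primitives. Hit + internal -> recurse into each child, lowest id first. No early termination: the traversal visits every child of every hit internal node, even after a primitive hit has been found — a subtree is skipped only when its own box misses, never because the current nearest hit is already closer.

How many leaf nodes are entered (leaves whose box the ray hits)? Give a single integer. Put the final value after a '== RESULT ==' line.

Walk:
N0 x:[17,55] y:[53/3,92/3] z:[-8,29] -> hit [53/3,29], descend [4, 5, 7, 8]
  N4 x:[40,54] y:[74/3,92/3] z:[-8,25] -> miss, prune
  N5 x:[28,54] y:[53/3,74/3] z:[4,23] -> miss, prune
  N7 x:[17,39] y:[74/3,82/3] z:[2,29] -> hit [74/3,82/3], descend [2, 9, 11]
    N2 x:[35,39] y:[25,26] z:[9,15] -> miss, prune
    N9 x:[22,27] y:[25,82/3] z:[21,29] -> hit [25,27] leaf, test {P4@t=27, P14(miss)}
    N11 x:[17,26] y:[74/3,82/3] z:[2,14] -> miss, prune
  N8 x:[36,55] y:[21,77/3] z:[-6,2] -> miss, prune

Visited [0, 4, 5, 7, 2, 9, 11, 8]. Tests: 8 box, 1 leaf. Nearest: P4.

== RESULT ==
1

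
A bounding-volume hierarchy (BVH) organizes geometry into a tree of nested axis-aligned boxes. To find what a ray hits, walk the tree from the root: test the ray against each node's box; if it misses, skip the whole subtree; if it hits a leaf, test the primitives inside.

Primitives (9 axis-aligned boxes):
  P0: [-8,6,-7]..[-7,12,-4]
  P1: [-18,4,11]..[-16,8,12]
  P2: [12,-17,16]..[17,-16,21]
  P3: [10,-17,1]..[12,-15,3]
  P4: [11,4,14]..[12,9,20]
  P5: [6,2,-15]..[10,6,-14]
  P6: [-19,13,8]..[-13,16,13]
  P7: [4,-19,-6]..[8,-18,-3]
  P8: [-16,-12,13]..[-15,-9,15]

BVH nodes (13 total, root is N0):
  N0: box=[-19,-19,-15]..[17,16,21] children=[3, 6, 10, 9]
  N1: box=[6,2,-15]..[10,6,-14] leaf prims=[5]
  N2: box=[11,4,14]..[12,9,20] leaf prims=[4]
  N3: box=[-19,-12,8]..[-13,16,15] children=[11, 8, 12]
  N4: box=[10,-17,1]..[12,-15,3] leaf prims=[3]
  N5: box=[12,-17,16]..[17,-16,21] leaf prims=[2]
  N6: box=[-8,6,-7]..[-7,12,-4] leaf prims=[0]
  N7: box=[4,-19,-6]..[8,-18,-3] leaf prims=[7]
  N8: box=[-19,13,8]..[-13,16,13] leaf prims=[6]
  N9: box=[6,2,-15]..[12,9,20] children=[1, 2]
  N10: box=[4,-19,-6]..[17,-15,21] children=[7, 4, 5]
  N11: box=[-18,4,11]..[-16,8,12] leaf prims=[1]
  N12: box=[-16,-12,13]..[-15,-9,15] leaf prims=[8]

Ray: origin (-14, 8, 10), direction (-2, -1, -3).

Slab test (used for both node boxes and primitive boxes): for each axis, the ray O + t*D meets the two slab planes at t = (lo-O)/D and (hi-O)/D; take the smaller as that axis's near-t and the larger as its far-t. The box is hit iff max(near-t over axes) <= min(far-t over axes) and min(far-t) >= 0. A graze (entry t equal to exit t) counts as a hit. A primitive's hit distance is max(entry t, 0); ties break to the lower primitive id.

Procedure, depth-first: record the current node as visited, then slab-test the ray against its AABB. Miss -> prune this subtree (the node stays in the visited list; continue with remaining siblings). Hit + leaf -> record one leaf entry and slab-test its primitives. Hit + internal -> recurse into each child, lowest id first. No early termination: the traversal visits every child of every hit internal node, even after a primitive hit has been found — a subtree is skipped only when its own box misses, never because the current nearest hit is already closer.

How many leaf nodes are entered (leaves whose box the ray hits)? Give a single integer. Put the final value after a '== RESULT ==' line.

Traverse from the root:
N0 x:[-31/2,5/2] y:[-8,27] z:[-11/3,25/3] -> hit [-11/3,5/2], descend [3, 6, 9, 10]
  N3 x:[-1/2,5/2] y:[-8,20] z:[-5/3,2/3] -> hit [-1/2,2/3], descend [8, 11, 12]
    N8 x:[-1/2,5/2] y:[-8,-5] z:[-1,2/3] -> miss, prune
    N11 x:[1,2] y:[0,4] z:[-2/3,-1/3] -> miss, prune
    N12 x:[1/2,1] y:[17,20] z:[-5/3,-1] -> miss, prune
  N6 x:[-7/2,-3] y:[-4,2] z:[14/3,17/3] -> miss, prune
  N9 x:[-13,-10] y:[-1,6] z:[-10/3,25/3] -> miss, prune
  N10 x:[-31/2,-9] y:[23,27] z:[-11/3,16/3] -> miss, prune

Visited [0, 3, 8, 11, 12, 6, 9, 10]. Tests: 8 box, 0 leaf. Nearest: miss.

== RESULT ==
0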